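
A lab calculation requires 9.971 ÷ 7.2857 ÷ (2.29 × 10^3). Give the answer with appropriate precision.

5.98 × 10^-4

9.971 ÷ 7.2857 ÷ (2.29 × 10^3) = 0.000597629393417…
Multiplication/division keeps the fewest significant figures: 9.971 → 4 s.f., 7.2857 → 5 s.f., 2.29 × 10^3 → 3 s.f.; limit is 3.
Rounded to 3 significant figures: 5.98 × 10^-4.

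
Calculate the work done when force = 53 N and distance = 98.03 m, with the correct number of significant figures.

work done = 53 N × 98.03 m = 5195.59 J.
53 has 2 significant figures; 98.03 has 4.
Division/multiplication keeps the fewest: 2 significant figures.
Rounded: 5.2 × 10^3 J.

5.2 × 10^3 J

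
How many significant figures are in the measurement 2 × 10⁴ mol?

1

2 × 10⁴: in scientific notation every digit of the coefficient is significant.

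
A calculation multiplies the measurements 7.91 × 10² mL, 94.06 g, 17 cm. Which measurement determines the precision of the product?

17 cm

7.91 × 10² mL → 3 s.f.; 94.06 g → 4 s.f.; 17 cm → 2 s.f.
The fewest is 2 significant figures, from 17 cm.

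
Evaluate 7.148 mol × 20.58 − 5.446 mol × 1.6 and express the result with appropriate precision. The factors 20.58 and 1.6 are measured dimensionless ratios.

7.148 × 20.58 = 147.10584 → 147.1 mol (4 s.f., last digit at the 10^-1 place).
5.446 × 1.6 = 8.7136 → 8.7 mol (2 s.f., last digit at the 10^-1 place).
Difference: 138.39224 mol; keep the coarser place, 10^-1.
Result: 138.4 mol.

138.4 mol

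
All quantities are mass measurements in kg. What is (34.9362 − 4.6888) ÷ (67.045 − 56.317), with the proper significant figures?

34.9362 − 4.6888 = 30.2474, limited to 4 d.p. → 6 s.f.; 67.045 − 56.317 = 10.728, limited to 3 d.p. → 5 s.f.
Carrying full precision, 30.2474 ÷ 10.728 = 2.81948173005…; keep min(6, 5) = 5 s.f.
Rounded to 5 significant figures: 2.8195.

2.8195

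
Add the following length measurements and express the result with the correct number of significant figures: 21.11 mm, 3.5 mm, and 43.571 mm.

21.11 mm + 3.5 mm + 43.571 mm = 68.181 mm.
Addition/subtraction keeps the fewest decimal places: 21.11 → 2 decimal places, 3.5 → 1 decimal place, 43.571 → 3 decimal places; limit is 1.
Rounded to 1 decimal place: 68.2 mm.

68.2 mm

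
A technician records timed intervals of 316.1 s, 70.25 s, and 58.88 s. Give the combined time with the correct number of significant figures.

316.1 s + 70.25 s + 58.88 s = 445.23 s.
Addition/subtraction keeps the fewest decimal places: 316.1 → 1 decimal place, 70.25 → 2 decimal places, 58.88 → 2 decimal places; limit is 1.
Rounded to 1 decimal place: 445.2 s.

445.2 s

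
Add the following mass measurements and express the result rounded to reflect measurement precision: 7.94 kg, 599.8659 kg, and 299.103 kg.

7.94 kg + 599.8659 kg + 299.103 kg = 906.9089 kg.
Addition/subtraction keeps the fewest decimal places: 7.94 → 2 decimal places, 599.8659 → 4 decimal places, 299.103 → 3 decimal places; limit is 2.
Rounded to 2 decimal places: 906.91 kg.

906.91 kg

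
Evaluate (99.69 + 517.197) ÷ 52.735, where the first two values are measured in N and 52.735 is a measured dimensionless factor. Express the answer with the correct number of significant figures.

99.69 N + 517.197 N = 616.887 N; the sum is limited to 2 decimal places (5 s.f.).
Carrying full precision, 616.887 ÷ 52.735 = 11.697866692… N; 52.735 has 5 s.f., so the result keeps min(5, 5) = 5 s.f.
Rounded to 5 significant figures: 11.698 N.

11.698 N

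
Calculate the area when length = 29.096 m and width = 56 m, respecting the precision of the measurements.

1.6 × 10^3 m²

area = 29.096 m × 56 m = 1629.376 m².
29.096 has 5 significant figures; 56 has 2.
Division/multiplication keeps the fewest: 2 significant figures.
Rounded: 1.6 × 10^3 m².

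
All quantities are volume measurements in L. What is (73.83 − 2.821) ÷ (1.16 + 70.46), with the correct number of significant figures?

73.83 − 2.821 = 71.009, limited to 2 d.p. → 4 s.f.; 1.16 + 70.46 = 71.62, limited to 2 d.p. → 4 s.f.
Carrying full precision, 71.009 ÷ 71.62 = 0.991468863446…; keep min(4, 4) = 4 s.f.
Rounded to 4 significant figures: 0.9915.

0.9915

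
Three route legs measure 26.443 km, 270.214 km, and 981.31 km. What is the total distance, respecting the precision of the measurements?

26.443 km + 270.214 km + 981.31 km = 1277.967 km.
Addition/subtraction keeps the fewest decimal places: 26.443 → 3 decimal places, 270.214 → 3 decimal places, 981.31 → 2 decimal places; limit is 2.
Rounded to 2 decimal places: 1277.97 km.

1277.97 km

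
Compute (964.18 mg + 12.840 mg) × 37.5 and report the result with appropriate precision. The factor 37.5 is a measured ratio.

3.66 × 10⁴ mg

964.18 mg + 12.840 mg = 977.020 mg; the sum is limited to 2 decimal places (5 s.f.).
Carrying full precision, 977.020 × 37.5 = 36638.25 mg; 37.5 has 3 s.f., so the result keeps min(5, 3) = 3 s.f.
Rounded to 3 significant figures: 3.66 × 10⁴ mg.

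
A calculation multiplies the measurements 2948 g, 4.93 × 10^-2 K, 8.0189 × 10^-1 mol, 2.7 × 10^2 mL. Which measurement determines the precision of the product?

2.7 × 10^2 mL

2948 g → 4 s.f.; 4.93 × 10^-2 K → 3 s.f.; 8.0189 × 10^-1 mol → 5 s.f.; 2.7 × 10^2 mL → 2 s.f.
The fewest is 2 significant figures, from 2.7 × 10^2 mL.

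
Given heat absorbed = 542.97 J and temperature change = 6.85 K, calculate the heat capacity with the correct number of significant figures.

79.3 J/K

heat capacity = 542.97 J ÷ 6.85 K = 79.2656934307… J/K.
542.97 has 5 significant figures; 6.85 has 3.
Division/multiplication keeps the fewest: 3 significant figures.
Rounded: 79.3 J/K.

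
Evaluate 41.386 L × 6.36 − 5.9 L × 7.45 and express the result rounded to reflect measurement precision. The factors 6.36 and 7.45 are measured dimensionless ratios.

2.19 × 10^2 L

41.386 × 6.36 = 263.21496 → 2.63 × 10^2 L (3 s.f., last digit at the 10^0 place).
5.9 × 7.45 = 43.955 → 44 L (2 s.f., last digit at the 10^0 place).
Difference: 219.25996 L; keep the coarser place, 10^0.
Result: 2.19 × 10^2 L.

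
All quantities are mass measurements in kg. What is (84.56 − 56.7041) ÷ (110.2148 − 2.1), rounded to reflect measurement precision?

84.56 − 56.7041 = 27.8559, limited to 2 d.p. → 4 s.f.; 110.2148 − 2.1 = 108.1148, limited to 1 d.p. → 4 s.f.
Carrying full precision, 27.8559 ÷ 108.1148 = 0.257651126395…; keep min(4, 4) = 4 s.f.
Rounded to 4 significant figures: 0.2577.

0.2577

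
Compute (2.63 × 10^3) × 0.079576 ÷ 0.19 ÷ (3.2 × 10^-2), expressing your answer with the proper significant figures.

3.4 × 10^4

(2.63 × 10^3) × 0.079576 ÷ 0.19 ÷ (3.2 × 10^-2) = 34421.8552632…
Multiplication/division keeps the fewest significant figures: 2.63 × 10^3 → 3 s.f., 0.079576 → 5 s.f., 0.19 → 2 s.f., 3.2 × 10^-2 → 2 s.f.; limit is 2.
Rounded to 2 significant figures: 3.4 × 10^4.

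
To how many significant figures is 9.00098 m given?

9.00098: zeros between nonzero digits are significant.

6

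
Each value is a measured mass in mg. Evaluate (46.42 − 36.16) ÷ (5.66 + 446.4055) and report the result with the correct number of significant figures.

0.02270

46.42 − 36.16 = 10.26, limited to 2 d.p. → 4 s.f.; 5.66 + 446.4055 = 452.0655, limited to 2 d.p. → 5 s.f.
Carrying full precision, 10.26 ÷ 452.0655 = 0.0226958261579…; keep min(4, 5) = 4 s.f.
Rounded to 4 significant figures: 0.02270.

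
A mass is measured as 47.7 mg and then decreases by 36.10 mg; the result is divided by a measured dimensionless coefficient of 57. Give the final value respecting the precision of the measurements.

0.20 mg

47.7 mg − 36.10 mg = 11.60 mg; the difference is limited to 1 decimal place (3 s.f.).
Carrying full precision, 11.60 ÷ 57 = 0.20350877193… mg; 57 has 2 s.f., so the result keeps min(3, 2) = 2 s.f.
Rounded to 2 significant figures: 0.20 mg.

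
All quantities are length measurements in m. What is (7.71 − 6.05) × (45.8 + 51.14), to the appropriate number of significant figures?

161 m²

7.71 − 6.05 = 1.66, limited to 2 d.p. → 3 s.f.; 45.8 + 51.14 = 96.94, limited to 1 d.p. → 3 s.f.
Carrying full precision, 1.66 × 96.94 = 160.9204; keep min(3, 3) = 3 s.f.
Rounded to 3 significant figures: 161 m².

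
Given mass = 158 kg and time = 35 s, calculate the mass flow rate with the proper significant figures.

4.5 kg/s

mass flow rate = 158 kg ÷ 35 s = 4.51428571429… kg/s.
158 has 3 significant figures; 35 has 2.
Division/multiplication keeps the fewest: 2 significant figures.
Rounded: 4.5 kg/s.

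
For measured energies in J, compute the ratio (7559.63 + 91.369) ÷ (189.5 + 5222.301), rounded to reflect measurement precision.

7559.63 + 91.369 = 7650.999, limited to 2 d.p. → 6 s.f.; 189.5 + 5222.301 = 5411.801, limited to 1 d.p. → 5 s.f.
Carrying full precision, 7650.999 ÷ 5411.801 = 1.41376207292…; keep min(6, 5) = 5 s.f.
Rounded to 5 significant figures: 1.4138.

1.4138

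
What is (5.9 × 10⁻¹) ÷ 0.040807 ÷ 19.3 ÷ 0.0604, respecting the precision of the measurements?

(5.9 × 10⁻¹) ÷ 0.040807 ÷ 19.3 ÷ 0.0604 = 12.4028958261…
Multiplication/division keeps the fewest significant figures: 5.9 × 10⁻¹ → 2 s.f., 0.040807 → 5 s.f., 19.3 → 3 s.f., 0.0604 → 3 s.f.; limit is 2.
Rounded to 2 significant figures: 12.

12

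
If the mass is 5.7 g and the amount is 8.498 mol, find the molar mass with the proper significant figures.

6.7 × 10^-1 g/mol

molar mass = 5.7 g ÷ 8.498 mol = 0.670746057896… g/mol.
5.7 has 2 significant figures; 8.498 has 4.
Division/multiplication keeps the fewest: 2 significant figures.
Rounded: 6.7 × 10^-1 g/mol.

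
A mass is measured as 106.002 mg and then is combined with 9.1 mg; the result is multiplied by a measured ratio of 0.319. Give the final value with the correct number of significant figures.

36.7 mg

106.002 mg + 9.1 mg = 115.102 mg; the sum is limited to 1 decimal place (4 s.f.).
Carrying full precision, 115.102 × 0.319 = 36.717538 mg; 0.319 has 3 s.f., so the result keeps min(4, 3) = 3 s.f.
Rounded to 3 significant figures: 36.7 mg.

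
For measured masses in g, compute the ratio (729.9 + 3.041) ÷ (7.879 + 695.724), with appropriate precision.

1.042

729.9 + 3.041 = 732.941, limited to 1 d.p. → 4 s.f.; 7.879 + 695.724 = 703.603, limited to 3 d.p. → 6 s.f.
Carrying full precision, 732.941 ÷ 703.603 = 1.04169680914…; keep min(4, 6) = 4 s.f.
Rounded to 4 significant figures: 1.042.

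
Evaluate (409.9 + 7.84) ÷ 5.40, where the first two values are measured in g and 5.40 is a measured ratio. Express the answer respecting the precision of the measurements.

77.4 g

409.9 g + 7.84 g = 417.74 g; the sum is limited to 1 decimal place (4 s.f.).
Carrying full precision, 417.74 ÷ 5.40 = 77.3592592593… g; 5.40 has 3 s.f., so the result keeps min(4, 3) = 3 s.f.
Rounded to 3 significant figures: 77.4 g.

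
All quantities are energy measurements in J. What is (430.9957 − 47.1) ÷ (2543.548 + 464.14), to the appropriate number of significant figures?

0.1276

430.9957 − 47.1 = 383.8957, limited to 1 d.p. → 4 s.f.; 2543.548 + 464.14 = 3007.688, limited to 2 d.p. → 6 s.f.
Carrying full precision, 383.8957 ÷ 3007.688 = 0.127638139328…; keep min(4, 6) = 4 s.f.
Rounded to 4 significant figures: 0.1276.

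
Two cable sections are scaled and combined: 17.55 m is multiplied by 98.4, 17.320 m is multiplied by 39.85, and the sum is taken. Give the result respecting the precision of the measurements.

17.55 × 98.4 = 1726.92 → 1.73 × 10³ m (3 s.f., last digit at the 10^1 place).
17.320 × 39.85 = 690.202 → 690.2 m (4 s.f., last digit at the 10^-1 place).
Sum: 2417.122 m; keep the coarser place, 10^1.
Result: 2.42 × 10³ m.

2.42 × 10³ m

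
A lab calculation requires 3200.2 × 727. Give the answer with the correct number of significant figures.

2.33 × 10^6

3200.2 × 727 = 2326545.4
Multiplication/division keeps the fewest significant figures: 3200.2 → 5 s.f., 727 → 3 s.f.; limit is 3.
Rounded to 3 significant figures: 2.33 × 10^6.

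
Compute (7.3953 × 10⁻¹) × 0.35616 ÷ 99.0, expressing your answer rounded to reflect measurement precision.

(7.3953 × 10⁻¹) × 0.35616 ÷ 99.0 = 0.0026605152
Multiplication/division keeps the fewest significant figures: 7.3953 × 10⁻¹ → 5 s.f., 0.35616 → 5 s.f., 99.0 → 3 s.f.; limit is 3.
Rounded to 3 significant figures: 0.00266.

0.00266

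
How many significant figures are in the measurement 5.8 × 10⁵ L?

2

5.8 × 10⁵: in scientific notation every digit of the coefficient is significant.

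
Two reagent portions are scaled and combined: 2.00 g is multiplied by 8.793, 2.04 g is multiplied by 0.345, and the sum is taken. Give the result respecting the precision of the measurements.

18.3 g

2.00 × 8.793 = 17.586 → 17.6 g (3 s.f., last digit at the 10^-1 place).
2.04 × 0.345 = 0.7038 → 0.704 g (3 s.f., last digit at the 10^-3 place).
Sum: 18.2898 g; keep the coarser place, 10^-1.
Result: 18.3 g.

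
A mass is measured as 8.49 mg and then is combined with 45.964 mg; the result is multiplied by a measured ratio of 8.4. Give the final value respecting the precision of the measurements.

4.6 × 10² mg

8.49 mg + 45.964 mg = 54.454 mg; the sum is limited to 2 decimal places (4 s.f.).
Carrying full precision, 54.454 × 8.4 = 457.4136 mg; 8.4 has 2 s.f., so the result keeps min(4, 2) = 2 s.f.
Rounded to 2 significant figures: 4.6 × 10² mg.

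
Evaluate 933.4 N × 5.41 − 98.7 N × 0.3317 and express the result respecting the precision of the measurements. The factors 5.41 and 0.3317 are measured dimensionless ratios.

933.4 × 5.41 = 5049.694 → 5.05 × 10³ N (3 s.f., last digit at the 10^1 place).
98.7 × 0.3317 = 32.73879 → 32.7 N (3 s.f., last digit at the 10^-1 place).
Difference: 5016.95521 N; keep the coarser place, 10^1.
Result: 5.02 × 10³ N.

5.02 × 10³ N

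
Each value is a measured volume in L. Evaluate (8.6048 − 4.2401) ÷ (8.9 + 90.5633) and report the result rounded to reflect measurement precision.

0.0439

8.6048 − 4.2401 = 4.3647, limited to 4 d.p. → 5 s.f.; 8.9 + 90.5633 = 99.4633, limited to 1 d.p. → 3 s.f.
Carrying full precision, 4.3647 ÷ 99.4633 = 0.0438825174713…; keep min(5, 3) = 3 s.f.
Rounded to 3 significant figures: 0.0439.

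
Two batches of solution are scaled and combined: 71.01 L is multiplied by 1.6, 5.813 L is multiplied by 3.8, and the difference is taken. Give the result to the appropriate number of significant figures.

9 × 10^1 L

71.01 × 1.6 = 113.616 → 1.1 × 10^2 L (2 s.f., last digit at the 10^1 place).
5.813 × 3.8 = 22.0894 → 22 L (2 s.f., last digit at the 10^0 place).
Difference: 91.5266 L; keep the coarser place, 10^1.
Result: 9 × 10^1 L.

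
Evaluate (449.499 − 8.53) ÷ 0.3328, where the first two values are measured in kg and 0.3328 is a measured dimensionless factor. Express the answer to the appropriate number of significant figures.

1.325 × 10^3 kg

449.499 kg − 8.53 kg = 440.969 kg; the difference is limited to 2 decimal places (5 s.f.).
Carrying full precision, 440.969 ÷ 0.3328 = 1325.02704327… kg; 0.3328 has 4 s.f., so the result keeps min(5, 4) = 4 s.f.
Rounded to 4 significant figures: 1.325 × 10^3 kg.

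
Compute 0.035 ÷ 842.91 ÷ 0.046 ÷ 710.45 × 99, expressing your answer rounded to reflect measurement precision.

0.035 ÷ 842.91 ÷ 0.046 ÷ 710.45 × 99 = 0.000125785529557…
Multiplication/division keeps the fewest significant figures: 0.035 → 2 s.f., 842.91 → 5 s.f., 0.046 → 2 s.f., 710.45 → 5 s.f., 99 → 2 s.f.; limit is 2.
Rounded to 2 significant figures: 1.3 × 10⁻⁴.

1.3 × 10⁻⁴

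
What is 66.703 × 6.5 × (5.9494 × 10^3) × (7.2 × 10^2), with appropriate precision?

1.9 × 10^9

66.703 × 6.5 × (5.9494 × 10^3) × (7.2 × 10^2) = 1.85722443598 × 10^9…
Multiplication/division keeps the fewest significant figures: 66.703 → 5 s.f., 6.5 → 2 s.f., 5.9494 × 10^3 → 5 s.f., 7.2 × 10^2 → 2 s.f.; limit is 2.
Rounded to 2 significant figures: 1.9 × 10^9.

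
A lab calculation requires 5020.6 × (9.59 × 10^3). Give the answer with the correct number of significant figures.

5020.6 × (9.59 × 10^3) = 48147554
Multiplication/division keeps the fewest significant figures: 5020.6 → 5 s.f., 9.59 × 10^3 → 3 s.f.; limit is 3.
Rounded to 3 significant figures: 4.81 × 10^7.

4.81 × 10^7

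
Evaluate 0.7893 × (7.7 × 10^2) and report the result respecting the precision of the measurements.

0.7893 × (7.7 × 10^2) = 607.761
Multiplication/division keeps the fewest significant figures: 0.7893 → 4 s.f., 7.7 × 10^2 → 2 s.f.; limit is 2.
Rounded to 2 significant figures: 6.1 × 10^2.

6.1 × 10^2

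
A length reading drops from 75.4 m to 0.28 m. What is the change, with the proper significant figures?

75.4 m − 0.28 m = 75.12 m.
Addition/subtraction keeps the fewest decimal places: 75.4 → 1 decimal place, 0.28 → 2 decimal places; limit is 1.
Rounded to 1 decimal place: 75.1 m.

75.1 m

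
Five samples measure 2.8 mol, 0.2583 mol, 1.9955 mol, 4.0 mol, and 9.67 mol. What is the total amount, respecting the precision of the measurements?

2.8 mol + 0.2583 mol + 1.9955 mol + 4.0 mol + 9.67 mol = 18.7238 mol.
Addition/subtraction keeps the fewest decimal places: 2.8 → 1 decimal place, 0.2583 → 4 decimal places, 1.9955 → 4 decimal places, 4.0 → 1 decimal place, 9.67 → 2 decimal places; limit is 1.
Rounded to 1 decimal place: 18.7 mol.

18.7 mol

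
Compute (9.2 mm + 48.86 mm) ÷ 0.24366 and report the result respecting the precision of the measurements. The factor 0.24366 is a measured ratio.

2.38 × 10^2 mm

9.2 mm + 48.86 mm = 58.06 mm; the sum is limited to 1 decimal place (3 s.f.).
Carrying full precision, 58.06 ÷ 0.24366 = 238.282853156… mm; 0.24366 has 5 s.f., so the result keeps min(3, 5) = 3 s.f.
Rounded to 3 significant figures: 2.38 × 10^2 mm.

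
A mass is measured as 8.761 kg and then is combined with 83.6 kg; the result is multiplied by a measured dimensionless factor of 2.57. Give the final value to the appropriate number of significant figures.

8.761 kg + 83.6 kg = 92.361 kg; the sum is limited to 1 decimal place (3 s.f.).
Carrying full precision, 92.361 × 2.57 = 237.36777 kg; 2.57 has 3 s.f., so the result keeps min(3, 3) = 3 s.f.
Rounded to 3 significant figures: 237 kg.

237 kg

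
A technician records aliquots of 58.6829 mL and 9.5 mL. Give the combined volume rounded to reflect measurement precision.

68.2 mL

58.6829 mL + 9.5 mL = 68.1829 mL.
Addition/subtraction keeps the fewest decimal places: 58.6829 → 4 decimal places, 9.5 → 1 decimal place; limit is 1.
Rounded to 1 decimal place: 68.2 mL.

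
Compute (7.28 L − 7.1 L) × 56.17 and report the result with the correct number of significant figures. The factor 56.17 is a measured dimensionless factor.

7.28 L − 7.1 L = 0.18 L; the difference is limited to 1 decimal place (1 s.f.).
Carrying full precision, 0.18 × 56.17 = 10.1106 L; 56.17 has 4 s.f., so the result keeps min(1, 4) = 1 s.f.
Rounded to 1 significant figure: 1 × 10^1 L.

1 × 10^1 L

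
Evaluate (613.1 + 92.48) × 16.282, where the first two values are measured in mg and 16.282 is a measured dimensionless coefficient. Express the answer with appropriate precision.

613.1 mg + 92.48 mg = 705.58 mg; the sum is limited to 1 decimal place (4 s.f.).
Carrying full precision, 705.58 × 16.282 = 11488.25356 mg; 16.282 has 5 s.f., so the result keeps min(4, 5) = 4 s.f.
Rounded to 4 significant figures: 1.149 × 10⁴ mg.

1.149 × 10⁴ mg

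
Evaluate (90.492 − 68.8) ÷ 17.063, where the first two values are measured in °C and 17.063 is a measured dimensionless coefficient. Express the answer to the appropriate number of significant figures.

1.27 °C

90.492 °C − 68.8 °C = 21.692 °C; the difference is limited to 1 decimal place (3 s.f.).
Carrying full precision, 21.692 ÷ 17.063 = 1.27128875344… °C; 17.063 has 5 s.f., so the result keeps min(3, 5) = 3 s.f.
Rounded to 3 significant figures: 1.27 °C.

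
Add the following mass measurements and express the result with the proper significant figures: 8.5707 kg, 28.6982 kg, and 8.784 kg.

46.053 kg

8.5707 kg + 28.6982 kg + 8.784 kg = 46.0529 kg.
Addition/subtraction keeps the fewest decimal places: 8.5707 → 4 decimal places, 28.6982 → 4 decimal places, 8.784 → 3 decimal places; limit is 3.
Rounded to 3 decimal places: 46.053 kg.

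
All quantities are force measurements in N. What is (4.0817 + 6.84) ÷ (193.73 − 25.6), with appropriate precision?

4.0817 + 6.84 = 10.9217, limited to 2 d.p. → 4 s.f.; 193.73 − 25.6 = 168.13, limited to 1 d.p. → 4 s.f.
Carrying full precision, 10.9217 ÷ 168.13 = 0.0649598524951…; keep min(4, 4) = 4 s.f.
Rounded to 4 significant figures: 0.06496.

0.06496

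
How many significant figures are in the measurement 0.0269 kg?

0.0269: leading zeros are not significant.

3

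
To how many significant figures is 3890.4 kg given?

5

3890.4: zeros between nonzero digits are significant.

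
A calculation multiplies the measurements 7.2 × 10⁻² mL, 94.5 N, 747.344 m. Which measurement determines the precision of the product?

7.2 × 10⁻² mL

7.2 × 10⁻² mL → 2 s.f.; 94.5 N → 3 s.f.; 747.344 m → 6 s.f.
The fewest is 2 significant figures, from 7.2 × 10⁻² mL.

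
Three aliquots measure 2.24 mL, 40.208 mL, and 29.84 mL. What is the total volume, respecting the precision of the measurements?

72.29 mL

2.24 mL + 40.208 mL + 29.84 mL = 72.288 mL.
Addition/subtraction keeps the fewest decimal places: 2.24 → 2 decimal places, 40.208 → 3 decimal places, 29.84 → 2 decimal places; limit is 2.
Rounded to 2 decimal places: 72.29 mL.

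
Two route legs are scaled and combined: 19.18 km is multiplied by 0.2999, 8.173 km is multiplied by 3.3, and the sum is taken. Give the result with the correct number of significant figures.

33 km

19.18 × 0.2999 = 5.752082 → 5.752 km (4 s.f., last digit at the 10^-3 place).
8.173 × 3.3 = 26.9709 → 27 km (2 s.f., last digit at the 10^0 place).
Sum: 32.722982 km; keep the coarser place, 10^0.
Result: 33 km.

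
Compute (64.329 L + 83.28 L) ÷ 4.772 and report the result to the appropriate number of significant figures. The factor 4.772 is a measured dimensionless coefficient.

64.329 L + 83.28 L = 147.609 L; the sum is limited to 2 decimal places (5 s.f.).
Carrying full precision, 147.609 ÷ 4.772 = 30.9323134954… L; 4.772 has 4 s.f., so the result keeps min(5, 4) = 4 s.f.
Rounded to 4 significant figures: 30.93 L.

30.93 L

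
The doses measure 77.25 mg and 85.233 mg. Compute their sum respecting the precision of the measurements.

77.25 mg + 85.233 mg = 162.483 mg.
Addition/subtraction keeps the fewest decimal places: 77.25 → 2 decimal places, 85.233 → 3 decimal places; limit is 2.
Rounded to 2 decimal places: 162.48 mg.

162.48 mg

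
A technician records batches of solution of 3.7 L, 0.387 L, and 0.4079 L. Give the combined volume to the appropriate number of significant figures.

4.5 L

3.7 L + 0.387 L + 0.4079 L = 4.4949 L.
Addition/subtraction keeps the fewest decimal places: 3.7 → 1 decimal place, 0.387 → 3 decimal places, 0.4079 → 4 decimal places; limit is 1.
Rounded to 1 decimal place: 4.5 L.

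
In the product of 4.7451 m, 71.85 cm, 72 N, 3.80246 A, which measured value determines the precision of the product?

72 N

4.7451 m → 5 s.f.; 71.85 cm → 4 s.f.; 72 N → 2 s.f.; 3.80246 A → 6 s.f.
The fewest is 2 significant figures, from 72 N.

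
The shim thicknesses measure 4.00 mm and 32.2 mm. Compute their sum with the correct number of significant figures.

4.00 mm + 32.2 mm = 36.20 mm.
Addition/subtraction keeps the fewest decimal places: 4.00 → 2 decimal places, 32.2 → 1 decimal place; limit is 1.
Rounded to 1 decimal place: 36.2 mm.

36.2 mm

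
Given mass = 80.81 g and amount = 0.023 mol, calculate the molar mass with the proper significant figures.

molar mass = 80.81 g ÷ 0.023 mol = 3513.47826087… g/mol.
80.81 has 4 significant figures; 0.023 has 2.
Division/multiplication keeps the fewest: 2 significant figures.
Rounded: 3.5 × 10^3 g/mol.

3.5 × 10^3 g/mol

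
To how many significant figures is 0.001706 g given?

0.001706: leading zeros are not significant; zeros between nonzero digits are significant.

4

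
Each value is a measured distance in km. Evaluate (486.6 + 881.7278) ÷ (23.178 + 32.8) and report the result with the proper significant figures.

24.4

486.6 + 881.7278 = 1368.3278, limited to 1 d.p. → 5 s.f.; 23.178 + 32.8 = 55.978, limited to 1 d.p. → 3 s.f.
Carrying full precision, 1368.3278 ÷ 55.978 = 24.444028011…; keep min(5, 3) = 3 s.f.
Rounded to 3 significant figures: 24.4.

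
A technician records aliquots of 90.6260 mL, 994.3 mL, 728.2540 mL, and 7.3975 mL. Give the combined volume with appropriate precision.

90.6260 mL + 994.3 mL + 728.2540 mL + 7.3975 mL = 1820.5775 mL.
Addition/subtraction keeps the fewest decimal places: 90.6260 → 4 decimal places, 994.3 → 1 decimal place, 728.2540 → 4 decimal places, 7.3975 → 4 decimal places; limit is 1.
Rounded to 1 decimal place: 1820.6 mL.

1820.6 mL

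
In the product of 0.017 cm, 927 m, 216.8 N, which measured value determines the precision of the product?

0.017 cm

0.017 cm → 2 s.f.; 927 m → 3 s.f.; 216.8 N → 4 s.f.
The fewest is 2 significant figures, from 0.017 cm.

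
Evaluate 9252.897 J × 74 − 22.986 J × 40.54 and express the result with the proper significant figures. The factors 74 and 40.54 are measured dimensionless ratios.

6.8 × 10⁵ J

9252.897 × 74 = 684714.378 → 6.8 × 10⁵ J (2 s.f., last digit at the 10^4 place).
22.986 × 40.54 = 931.85244 → 931.9 J (4 s.f., last digit at the 10^-1 place).
Difference: 683782.52556 J; keep the coarser place, 10^4.
Result: 6.8 × 10⁵ J.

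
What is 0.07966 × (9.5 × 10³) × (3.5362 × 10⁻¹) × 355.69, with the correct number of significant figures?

0.07966 × (9.5 × 10³) × (3.5362 × 10⁻¹) × 355.69 = 95185.8478421…
Multiplication/division keeps the fewest significant figures: 0.07966 → 4 s.f., 9.5 × 10³ → 2 s.f., 3.5362 × 10⁻¹ → 5 s.f., 355.69 → 5 s.f.; limit is 2.
Rounded to 2 significant figures: 9.5 × 10⁴.

9.5 × 10⁴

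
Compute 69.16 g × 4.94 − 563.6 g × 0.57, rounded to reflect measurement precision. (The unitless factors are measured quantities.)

69.16 × 4.94 = 341.6504 → 342 g (3 s.f., last digit at the 10^0 place).
563.6 × 0.57 = 321.252 → 3.2 × 10² g (2 s.f., last digit at the 10^1 place).
Difference: 20.3984 g; keep the coarser place, 10^1.
Result: 2 × 10¹ g.

2 × 10¹ g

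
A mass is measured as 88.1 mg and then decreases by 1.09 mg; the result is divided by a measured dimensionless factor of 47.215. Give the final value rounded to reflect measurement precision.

1.84 mg

88.1 mg − 1.09 mg = 87.01 mg; the difference is limited to 1 decimal place (3 s.f.).
Carrying full precision, 87.01 ÷ 47.215 = 1.842846553… mg; 47.215 has 5 s.f., so the result keeps min(3, 5) = 3 s.f.
Rounded to 3 significant figures: 1.84 mg.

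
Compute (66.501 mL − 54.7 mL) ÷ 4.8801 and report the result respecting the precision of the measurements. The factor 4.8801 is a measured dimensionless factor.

2.42 mL

66.501 mL − 54.7 mL = 11.801 mL; the difference is limited to 1 decimal place (3 s.f.).
Carrying full precision, 11.801 ÷ 4.8801 = 2.41818815188… mL; 4.8801 has 5 s.f., so the result keeps min(3, 5) = 3 s.f.
Rounded to 3 significant figures: 2.42 mL.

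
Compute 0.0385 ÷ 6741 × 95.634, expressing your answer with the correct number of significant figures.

0.0385 ÷ 6741 × 95.634 = 0.000546196261682…
Multiplication/division keeps the fewest significant figures: 0.0385 → 3 s.f., 6741 → 4 s.f., 95.634 → 5 s.f.; limit is 3.
Rounded to 3 significant figures: 5.46 × 10^-4.

5.46 × 10^-4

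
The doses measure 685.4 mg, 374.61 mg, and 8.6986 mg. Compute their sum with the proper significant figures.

1068.7 mg

685.4 mg + 374.61 mg + 8.6986 mg = 1068.7086 mg.
Addition/subtraction keeps the fewest decimal places: 685.4 → 1 decimal place, 374.61 → 2 decimal places, 8.6986 → 4 decimal places; limit is 1.
Rounded to 1 decimal place: 1068.7 mg.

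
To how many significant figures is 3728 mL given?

4

3728: every digit is nonzero and significant.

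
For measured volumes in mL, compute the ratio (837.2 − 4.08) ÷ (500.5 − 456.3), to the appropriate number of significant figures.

18.8

837.2 − 4.08 = 833.12, limited to 1 d.p. → 4 s.f.; 500.5 − 456.3 = 44.2, limited to 1 d.p. → 3 s.f.
Carrying full precision, 833.12 ÷ 44.2 = 18.8488687783…; keep min(4, 3) = 3 s.f.
Rounded to 3 significant figures: 18.8.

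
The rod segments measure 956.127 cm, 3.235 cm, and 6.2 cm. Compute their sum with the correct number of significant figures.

956.127 cm + 3.235 cm + 6.2 cm = 965.562 cm.
Addition/subtraction keeps the fewest decimal places: 956.127 → 3 decimal places, 3.235 → 3 decimal places, 6.2 → 1 decimal place; limit is 1.
Rounded to 1 decimal place: 965.6 cm.

965.6 cm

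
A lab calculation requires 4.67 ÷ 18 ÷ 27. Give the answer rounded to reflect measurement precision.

4.67 ÷ 18 ÷ 27 = 0.00960905349794…
Multiplication/division keeps the fewest significant figures: 4.67 → 3 s.f., 18 → 2 s.f., 27 → 2 s.f.; limit is 2.
Rounded to 2 significant figures: 0.0096.

0.0096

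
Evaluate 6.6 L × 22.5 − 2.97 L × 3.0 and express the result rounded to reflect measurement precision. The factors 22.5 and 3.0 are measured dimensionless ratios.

1.4 × 10² L

6.6 × 22.5 = 148.5 → 1.5 × 10² L (2 s.f., last digit at the 10^1 place).
2.97 × 3.0 = 8.91 → 8.9 L (2 s.f., last digit at the 10^-1 place).
Difference: 139.59 L; keep the coarser place, 10^1.
Result: 1.4 × 10² L.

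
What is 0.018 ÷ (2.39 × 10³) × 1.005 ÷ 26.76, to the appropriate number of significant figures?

0.018 ÷ (2.39 × 10³) × 1.005 ÷ 26.76 = 2.82848940841 × 10^-7…
Multiplication/division keeps the fewest significant figures: 0.018 → 2 s.f., 2.39 × 10³ → 3 s.f., 1.005 → 4 s.f., 26.76 → 4 s.f.; limit is 2.
Rounded to 2 significant figures: 2.8 × 10⁻⁷.

2.8 × 10⁻⁷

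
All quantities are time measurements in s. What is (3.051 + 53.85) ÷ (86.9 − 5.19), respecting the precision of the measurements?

3.051 + 53.85 = 56.901, limited to 2 d.p. → 4 s.f.; 86.9 − 5.19 = 81.71, limited to 1 d.p. → 3 s.f.
Carrying full precision, 56.901 ÷ 81.71 = 0.696377432383…; keep min(4, 3) = 3 s.f.
Rounded to 3 significant figures: 6.96 × 10^-1.

6.96 × 10^-1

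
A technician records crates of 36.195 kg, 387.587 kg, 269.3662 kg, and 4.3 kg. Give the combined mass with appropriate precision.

697.4 kg

36.195 kg + 387.587 kg + 269.3662 kg + 4.3 kg = 697.4482 kg.
Addition/subtraction keeps the fewest decimal places: 36.195 → 3 decimal places, 387.587 → 3 decimal places, 269.3662 → 4 decimal places, 4.3 → 1 decimal place; limit is 1.
Rounded to 1 decimal place: 697.4 kg.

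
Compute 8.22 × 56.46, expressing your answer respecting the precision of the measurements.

8.22 × 56.46 = 464.1012
Multiplication/division keeps the fewest significant figures: 8.22 → 3 s.f., 56.46 → 4 s.f.; limit is 3.
Rounded to 3 significant figures: 464.

464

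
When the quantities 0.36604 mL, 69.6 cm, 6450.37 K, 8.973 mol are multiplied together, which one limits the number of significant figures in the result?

69.6 cm

0.36604 mL → 5 s.f.; 69.6 cm → 3 s.f.; 6450.37 K → 6 s.f.; 8.973 mol → 4 s.f.
The fewest is 3 significant figures, from 69.6 cm.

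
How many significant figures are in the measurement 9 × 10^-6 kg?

1

9 × 10^-6: in scientific notation every digit of the coefficient is significant.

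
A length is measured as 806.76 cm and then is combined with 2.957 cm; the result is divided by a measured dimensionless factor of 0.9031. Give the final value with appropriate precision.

806.76 cm + 2.957 cm = 809.717 cm; the sum is limited to 2 decimal places (5 s.f.).
Carrying full precision, 809.717 ÷ 0.9031 = 896.597276049… cm; 0.9031 has 4 s.f., so the result keeps min(5, 4) = 4 s.f.
Rounded to 4 significant figures: 896.6 cm.

896.6 cm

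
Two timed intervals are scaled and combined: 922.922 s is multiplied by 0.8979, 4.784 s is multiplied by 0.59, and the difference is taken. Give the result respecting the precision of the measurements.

825.9 s

922.922 × 0.8979 = 828.6916638 → 828.7 s (4 s.f., last digit at the 10^-1 place).
4.784 × 0.59 = 2.82256 → 2.8 s (2 s.f., last digit at the 10^-1 place).
Difference: 825.8691038 s; keep the coarser place, 10^-1.
Result: 825.9 s.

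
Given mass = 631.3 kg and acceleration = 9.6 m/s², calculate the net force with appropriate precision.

net force = 631.3 kg × 9.6 m/s² = 6060.48 N.
631.3 has 4 significant figures; 9.6 has 2.
Division/multiplication keeps the fewest: 2 significant figures.
Rounded: 6.1 × 10^3 N.

6.1 × 10^3 N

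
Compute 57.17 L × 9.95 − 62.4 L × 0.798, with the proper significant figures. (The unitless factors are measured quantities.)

519 L

57.17 × 9.95 = 568.8415 → 5.69 × 10² L (3 s.f., last digit at the 10^0 place).
62.4 × 0.798 = 49.7952 → 49.8 L (3 s.f., last digit at the 10^-1 place).
Difference: 519.0463 L; keep the coarser place, 10^0.
Result: 519 L.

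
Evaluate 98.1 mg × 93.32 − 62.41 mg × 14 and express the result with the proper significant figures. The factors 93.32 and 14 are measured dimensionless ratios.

8.28 × 10^3 mg

98.1 × 93.32 = 9154.692 → 9.15 × 10^3 mg (3 s.f., last digit at the 10^1 place).
62.41 × 14 = 873.74 → 8.7 × 10^2 mg (2 s.f., last digit at the 10^1 place).
Difference: 8280.952 mg; keep the coarser place, 10^1.
Result: 8.28 × 10^3 mg.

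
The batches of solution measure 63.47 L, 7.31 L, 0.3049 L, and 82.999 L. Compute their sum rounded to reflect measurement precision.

63.47 L + 7.31 L + 0.3049 L + 82.999 L = 154.0839 L.
Addition/subtraction keeps the fewest decimal places: 63.47 → 2 decimal places, 7.31 → 2 decimal places, 0.3049 → 4 decimal places, 82.999 → 3 decimal places; limit is 2.
Rounded to 2 decimal places: 154.08 L.

154.08 L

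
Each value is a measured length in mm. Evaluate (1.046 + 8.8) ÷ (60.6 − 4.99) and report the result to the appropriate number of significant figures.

0.18

1.046 + 8.8 = 9.846, limited to 1 d.p. → 2 s.f.; 60.6 − 4.99 = 55.61, limited to 1 d.p. → 3 s.f.
Carrying full precision, 9.846 ÷ 55.61 = 0.177054486603…; keep min(2, 3) = 2 s.f.
Rounded to 2 significant figures: 0.18.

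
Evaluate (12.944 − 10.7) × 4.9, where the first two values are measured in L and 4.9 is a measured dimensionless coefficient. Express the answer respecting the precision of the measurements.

12.944 L − 10.7 L = 2.244 L; the difference is limited to 1 decimal place (2 s.f.).
Carrying full precision, 2.244 × 4.9 = 10.9956 L; 4.9 has 2 s.f., so the result keeps min(2, 2) = 2 s.f.
Rounded to 2 significant figures: 11 L.

11 L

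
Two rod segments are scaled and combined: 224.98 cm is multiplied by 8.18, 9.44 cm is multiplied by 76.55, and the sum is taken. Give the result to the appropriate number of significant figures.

224.98 × 8.18 = 1840.3364 → 1.84 × 10^3 cm (3 s.f., last digit at the 10^1 place).
9.44 × 76.55 = 722.632 → 723 cm (3 s.f., last digit at the 10^0 place).
Sum: 2562.9684 cm; keep the coarser place, 10^1.
Result: 2.56 × 10^3 cm.

2.56 × 10^3 cm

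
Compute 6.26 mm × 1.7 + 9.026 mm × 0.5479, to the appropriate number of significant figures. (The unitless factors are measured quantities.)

6.26 × 1.7 = 10.642 → 11 mm (2 s.f., last digit at the 10^0 place).
9.026 × 0.5479 = 4.9453454 → 4.945 mm (4 s.f., last digit at the 10^-3 place).
Sum: 15.5873454 mm; keep the coarser place, 10^0.
Result: 16 mm.

16 mm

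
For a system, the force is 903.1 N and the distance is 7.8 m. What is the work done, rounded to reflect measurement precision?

work done = 903.1 N × 7.8 m = 7044.18 J.
903.1 has 4 significant figures; 7.8 has 2.
Division/multiplication keeps the fewest: 2 significant figures.
Rounded: 7.0 × 10^3 J.

7.0 × 10^3 J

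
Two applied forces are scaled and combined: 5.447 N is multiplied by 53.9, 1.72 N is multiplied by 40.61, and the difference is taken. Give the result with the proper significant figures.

224 N

5.447 × 53.9 = 293.5933 → 294 N (3 s.f., last digit at the 10^0 place).
1.72 × 40.61 = 69.8492 → 69.8 N (3 s.f., last digit at the 10^-1 place).
Difference: 223.7441 N; keep the coarser place, 10^0.
Result: 224 N.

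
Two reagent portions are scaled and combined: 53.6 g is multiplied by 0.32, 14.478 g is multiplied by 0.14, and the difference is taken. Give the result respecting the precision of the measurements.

53.6 × 0.32 = 17.152 → 17 g (2 s.f., last digit at the 10^0 place).
14.478 × 0.14 = 2.02692 → 2.0 g (2 s.f., last digit at the 10^-1 place).
Difference: 15.12508 g; keep the coarser place, 10^0.
Result: 15 g.

15 g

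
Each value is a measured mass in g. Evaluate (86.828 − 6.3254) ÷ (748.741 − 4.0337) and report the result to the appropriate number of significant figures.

0.10810

86.828 − 6.3254 = 80.5026, limited to 3 d.p. → 5 s.f.; 748.741 − 4.0337 = 744.7073, limited to 3 d.p. → 6 s.f.
Carrying full precision, 80.5026 ÷ 744.7073 = 0.108099652038…; keep min(5, 6) = 5 s.f.
Rounded to 5 significant figures: 0.10810.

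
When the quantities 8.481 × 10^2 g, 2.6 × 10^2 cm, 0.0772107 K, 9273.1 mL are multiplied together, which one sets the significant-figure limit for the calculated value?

8.481 × 10^2 g → 4 s.f.; 2.6 × 10^2 cm → 2 s.f.; 0.0772107 K → 6 s.f.; 9273.1 mL → 5 s.f.
The fewest is 2 significant figures, from 2.6 × 10^2 cm.

2.6 × 10^2 cm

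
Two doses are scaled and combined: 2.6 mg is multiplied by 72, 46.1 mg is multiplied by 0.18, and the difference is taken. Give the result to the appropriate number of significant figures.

2.6 × 72 = 187.2 → 1.9 × 10² mg (2 s.f., last digit at the 10^1 place).
46.1 × 0.18 = 8.298 → 8.3 mg (2 s.f., last digit at the 10^-1 place).
Difference: 178.902 mg; keep the coarser place, 10^1.
Result: 1.8 × 10² mg.

1.8 × 10² mg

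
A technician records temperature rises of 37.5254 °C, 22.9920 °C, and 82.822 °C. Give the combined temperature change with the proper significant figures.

143.339 °C

37.5254 °C + 22.9920 °C + 82.822 °C = 143.3394 °C.
Addition/subtraction keeps the fewest decimal places: 37.5254 → 4 decimal places, 22.9920 → 4 decimal places, 82.822 → 3 decimal places; limit is 3.
Rounded to 3 decimal places: 143.339 °C.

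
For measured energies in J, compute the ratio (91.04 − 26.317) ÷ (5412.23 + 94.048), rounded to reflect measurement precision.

91.04 − 26.317 = 64.723, limited to 2 d.p. → 4 s.f.; 5412.23 + 94.048 = 5506.278, limited to 2 d.p. → 6 s.f.
Carrying full precision, 64.723 ÷ 5506.278 = 0.0117544010673…; keep min(4, 6) = 4 s.f.
Rounded to 4 significant figures: 0.01175.

0.01175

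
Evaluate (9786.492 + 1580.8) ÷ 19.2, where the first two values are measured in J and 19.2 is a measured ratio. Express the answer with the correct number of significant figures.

592 J

9786.492 J + 1580.8 J = 11367.292 J; the sum is limited to 1 decimal place (6 s.f.).
Carrying full precision, 11367.292 ÷ 19.2 = 592.046458333… J; 19.2 has 3 s.f., so the result keeps min(6, 3) = 3 s.f.
Rounded to 3 significant figures: 592 J.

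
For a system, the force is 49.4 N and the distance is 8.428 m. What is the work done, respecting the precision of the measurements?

416 J

work done = 49.4 N × 8.428 m = 416.3432 J.
49.4 has 3 significant figures; 8.428 has 4.
Division/multiplication keeps the fewest: 3 significant figures.
Rounded: 416 J.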